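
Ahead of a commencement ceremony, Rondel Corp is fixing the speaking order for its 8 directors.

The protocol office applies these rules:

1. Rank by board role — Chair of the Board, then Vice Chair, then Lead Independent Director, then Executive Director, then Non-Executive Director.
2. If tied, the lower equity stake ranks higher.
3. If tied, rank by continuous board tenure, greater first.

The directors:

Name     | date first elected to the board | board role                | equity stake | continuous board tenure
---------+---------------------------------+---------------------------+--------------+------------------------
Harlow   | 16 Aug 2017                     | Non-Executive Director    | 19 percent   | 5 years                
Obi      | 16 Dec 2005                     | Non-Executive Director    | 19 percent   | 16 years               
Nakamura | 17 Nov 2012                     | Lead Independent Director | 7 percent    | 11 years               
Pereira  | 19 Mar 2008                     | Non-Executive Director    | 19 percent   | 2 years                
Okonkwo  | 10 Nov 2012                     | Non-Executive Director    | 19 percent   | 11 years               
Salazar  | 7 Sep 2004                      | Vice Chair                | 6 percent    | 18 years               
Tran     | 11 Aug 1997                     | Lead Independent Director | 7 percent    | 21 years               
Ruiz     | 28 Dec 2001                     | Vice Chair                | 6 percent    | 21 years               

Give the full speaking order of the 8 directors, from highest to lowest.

By board role: Ruiz and Salazar (Vice Chair); then Tran and Nakamura (Lead Independent Director); then Obi, Okonkwo, Harlow and Pereira (Non-Executive Director).
Ruiz and Salazar both have equity stake 6 percent, so the next rule applies.
Among Ruiz and Salazar, by continuous board tenure (higher first): Ruiz (21 years) before Salazar (18 years).
Tran and Nakamura both have equity stake 7 percent, so the next rule applies.
Among Tran and Nakamura, by continuous board tenure (higher first): Tran (21 years) before Nakamura (11 years).
Obi, Okonkwo, Harlow and Pereira all have equity stake 19 percent, so the next rule applies.
Among Obi, Okonkwo, Harlow and Pereira, by continuous board tenure (higher first): Obi (16 years) before Okonkwo (11 years) before Harlow (5 years) before Pereira (2 years).
Full order: Ruiz, Salazar, Tran, Nakamura, Obi, Okonkwo, Harlow, Pereira.

Ruiz, Salazar, Tran, Nakamura, Obi, Okonkwo, Harlow, Pereira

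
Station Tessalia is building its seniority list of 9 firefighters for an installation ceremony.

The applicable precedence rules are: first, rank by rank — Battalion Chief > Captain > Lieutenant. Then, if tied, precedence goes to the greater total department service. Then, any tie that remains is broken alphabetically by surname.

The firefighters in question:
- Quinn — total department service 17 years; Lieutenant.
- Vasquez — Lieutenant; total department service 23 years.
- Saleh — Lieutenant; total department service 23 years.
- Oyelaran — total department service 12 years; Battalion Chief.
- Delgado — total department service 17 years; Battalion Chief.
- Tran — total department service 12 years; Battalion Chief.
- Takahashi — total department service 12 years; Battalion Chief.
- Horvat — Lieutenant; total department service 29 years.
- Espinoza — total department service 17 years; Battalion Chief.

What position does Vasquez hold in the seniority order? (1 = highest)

8

By rank: Delgado, Espinoza, Oyelaran, Takahashi and Tran (Battalion Chief); then Horvat, Saleh, Vasquez and Quinn (Lieutenant).
Among Delgado, Espinoza, Oyelaran, Takahashi and Tran, by total department service (higher first): Delgado and Espinoza (17 years) before Oyelaran, Takahashi and Tran (12 years).
Among Delgado and Espinoza, alphabetically by surname: Delgado before Espinoza.
Among Oyelaran, Takahashi and Tran, alphabetically by surname: Oyelaran before Takahashi before Tran.
Among Horvat, Saleh, Vasquez and Quinn, by total department service (higher first): Horvat (29 years) before Saleh and Vasquez (23 years) before Quinn (17 years).
Among Saleh and Vasquez, alphabetically by surname: Saleh before Vasquez.
Order: Delgado, Espinoza, Oyelaran, Takahashi, Tran, Horvat, Saleh, Vasquez, Quinn. So position 8.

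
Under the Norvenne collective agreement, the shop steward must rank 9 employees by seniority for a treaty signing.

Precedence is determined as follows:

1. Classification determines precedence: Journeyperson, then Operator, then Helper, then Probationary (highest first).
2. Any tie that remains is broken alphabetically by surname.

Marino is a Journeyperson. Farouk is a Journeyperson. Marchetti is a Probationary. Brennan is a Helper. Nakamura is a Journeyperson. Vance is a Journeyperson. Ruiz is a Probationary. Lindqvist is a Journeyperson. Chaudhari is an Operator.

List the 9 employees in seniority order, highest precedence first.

Farouk, Lindqvist, Marino, Nakamura, Vance, Chaudhari, Brennan, Marchetti, Ruiz

By classification: Farouk, Lindqvist, Marino, Nakamura and Vance (Journeyperson); then Chaudhari (Operator); then Brennan (Helper); then Marchetti and Ruiz (Probationary).
Among Farouk, Lindqvist, Marino, Nakamura and Vance, alphabetically by surname: Farouk before Lindqvist before Marino before Nakamura before Vance.
Among Marchetti and Ruiz, alphabetically by surname: Marchetti before Ruiz.
Full order: Farouk, Lindqvist, Marino, Nakamura, Vance, Chaudhari, Brennan, Marchetti, Ruiz.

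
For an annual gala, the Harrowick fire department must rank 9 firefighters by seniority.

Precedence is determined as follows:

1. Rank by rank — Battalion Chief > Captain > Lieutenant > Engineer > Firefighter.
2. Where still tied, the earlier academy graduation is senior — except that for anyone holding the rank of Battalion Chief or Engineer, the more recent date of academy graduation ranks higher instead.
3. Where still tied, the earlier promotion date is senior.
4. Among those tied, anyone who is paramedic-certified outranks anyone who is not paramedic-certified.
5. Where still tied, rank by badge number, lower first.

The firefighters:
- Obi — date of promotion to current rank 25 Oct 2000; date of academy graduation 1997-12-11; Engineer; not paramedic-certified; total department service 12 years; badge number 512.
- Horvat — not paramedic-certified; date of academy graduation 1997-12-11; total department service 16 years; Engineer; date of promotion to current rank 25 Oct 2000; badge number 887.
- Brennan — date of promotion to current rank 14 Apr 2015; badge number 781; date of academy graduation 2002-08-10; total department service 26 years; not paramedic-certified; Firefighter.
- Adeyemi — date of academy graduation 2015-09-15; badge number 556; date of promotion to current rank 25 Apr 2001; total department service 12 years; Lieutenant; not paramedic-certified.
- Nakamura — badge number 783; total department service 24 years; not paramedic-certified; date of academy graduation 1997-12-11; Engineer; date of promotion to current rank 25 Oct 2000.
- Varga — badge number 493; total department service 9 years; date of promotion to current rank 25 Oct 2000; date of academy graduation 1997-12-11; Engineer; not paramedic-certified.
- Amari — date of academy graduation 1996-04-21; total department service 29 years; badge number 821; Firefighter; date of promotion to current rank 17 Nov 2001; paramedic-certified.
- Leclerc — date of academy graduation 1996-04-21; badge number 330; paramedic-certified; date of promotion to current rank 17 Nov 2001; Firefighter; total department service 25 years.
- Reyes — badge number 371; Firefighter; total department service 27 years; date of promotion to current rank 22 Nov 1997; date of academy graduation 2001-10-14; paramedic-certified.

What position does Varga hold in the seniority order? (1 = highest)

2

By rank: Adeyemi (Lieutenant); then Varga, Obi, Nakamura and Horvat (Engineer); then Leclerc, Amari, Reyes and Brennan (Firefighter).
Varga, Obi, Nakamura and Horvat all have date of academy graduation 1997-12-11, so the next rule applies.
Varga, Obi, Nakamura and Horvat all have date of promotion to current rank 25 Oct 2000, so the next rule applies.
Varga, Obi, Nakamura and Horvat are each not paramedic-certified, so the next rule applies.
Among Varga, Obi, Nakamura and Horvat, by badge number (lower first): Varga (493) before Obi (512) before Nakamura (783) before Horvat (887).
Among Leclerc, Amari, Reyes and Brennan, by date of academy graduation (earlier first): Leclerc and Amari (1996-04-21) before Reyes (2001-10-14) before Brennan (2002-08-10).
Leclerc and Amari both have date of promotion to current rank 17 Nov 2001, so the next rule applies.
Leclerc and Amari are each paramedic-certified, so the next rule applies.
Among Leclerc and Amari, by badge number (lower first): Leclerc (330) before Amari (821).
Order: Adeyemi, Varga, Obi, Nakamura, Horvat, Leclerc, Amari, Reyes, Brennan. So position 2.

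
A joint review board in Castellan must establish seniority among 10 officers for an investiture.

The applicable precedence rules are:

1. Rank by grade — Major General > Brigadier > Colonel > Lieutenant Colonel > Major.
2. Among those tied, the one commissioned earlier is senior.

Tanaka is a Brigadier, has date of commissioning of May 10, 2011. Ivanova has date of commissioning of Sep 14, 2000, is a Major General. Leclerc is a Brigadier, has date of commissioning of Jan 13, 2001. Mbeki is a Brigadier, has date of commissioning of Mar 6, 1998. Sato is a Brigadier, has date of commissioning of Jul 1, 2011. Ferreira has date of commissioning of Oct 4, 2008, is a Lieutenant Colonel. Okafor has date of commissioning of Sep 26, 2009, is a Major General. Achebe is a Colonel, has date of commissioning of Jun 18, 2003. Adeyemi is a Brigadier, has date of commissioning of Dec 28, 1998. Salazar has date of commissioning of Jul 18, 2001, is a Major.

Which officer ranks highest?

Ivanova

By grade: Ivanova and Okafor (Major General); then Mbeki, Adeyemi, Leclerc, Tanaka and Sato (Brigadier); then Achebe (Colonel); then Ferreira (Lieutenant Colonel); then Salazar (Major).
Among Ivanova and Okafor, by date of commissioning (earlier first): Ivanova (Sep 14, 2000) before Okafor (Sep 26, 2009).
Among Mbeki, Adeyemi, Leclerc, Tanaka and Sato, by date of commissioning (earlier first): Mbeki (Mar 6, 1998) before Adeyemi (Dec 28, 1998) before Leclerc (Jan 13, 2001) before Tanaka (May 10, 2011) before Sato (Jul 1, 2011).
Order: Ivanova, Okafor, Mbeki, Adeyemi, Leclerc, Tanaka, Sato, Achebe, Ferreira, Salazar.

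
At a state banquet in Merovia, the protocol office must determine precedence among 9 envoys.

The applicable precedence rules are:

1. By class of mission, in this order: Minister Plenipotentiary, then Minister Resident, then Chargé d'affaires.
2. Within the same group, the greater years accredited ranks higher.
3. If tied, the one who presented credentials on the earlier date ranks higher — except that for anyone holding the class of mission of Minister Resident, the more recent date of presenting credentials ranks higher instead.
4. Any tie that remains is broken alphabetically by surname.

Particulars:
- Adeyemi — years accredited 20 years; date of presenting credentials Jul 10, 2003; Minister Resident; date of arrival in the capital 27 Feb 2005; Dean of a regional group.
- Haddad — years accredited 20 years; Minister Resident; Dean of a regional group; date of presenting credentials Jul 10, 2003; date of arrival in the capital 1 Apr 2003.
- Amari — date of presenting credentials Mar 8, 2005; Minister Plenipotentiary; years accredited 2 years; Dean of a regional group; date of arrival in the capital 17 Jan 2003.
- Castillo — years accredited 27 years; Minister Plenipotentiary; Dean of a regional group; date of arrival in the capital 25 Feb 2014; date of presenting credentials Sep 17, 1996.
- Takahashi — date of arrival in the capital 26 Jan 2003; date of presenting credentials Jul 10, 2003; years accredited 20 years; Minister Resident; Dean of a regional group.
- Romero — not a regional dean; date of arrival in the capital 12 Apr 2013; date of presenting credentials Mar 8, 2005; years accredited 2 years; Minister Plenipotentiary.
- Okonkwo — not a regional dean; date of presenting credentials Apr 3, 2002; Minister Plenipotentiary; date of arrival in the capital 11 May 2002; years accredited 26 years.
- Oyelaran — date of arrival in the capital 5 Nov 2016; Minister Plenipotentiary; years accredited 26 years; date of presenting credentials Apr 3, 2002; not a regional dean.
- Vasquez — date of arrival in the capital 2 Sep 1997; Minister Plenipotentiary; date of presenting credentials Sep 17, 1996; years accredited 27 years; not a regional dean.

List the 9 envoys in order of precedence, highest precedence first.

By class of mission: Castillo, Vasquez, Okonkwo, Oyelaran, Amari and Romero (Minister Plenipotentiary); then Adeyemi, Haddad and Takahashi (Minister Resident).
Among Castillo, Vasquez, Okonkwo, Oyelaran, Amari and Romero, by years accredited (higher first): Castillo and Vasquez (27 years) before Okonkwo and Oyelaran (26 years) before Amari and Romero (2 years).
Castillo and Vasquez both have date of presenting credentials Sep 17, 1996, so the next rule applies.
Among Castillo and Vasquez, alphabetically by surname: Castillo before Vasquez.
Okonkwo and Oyelaran both have date of presenting credentials Apr 3, 2002, so the next rule applies.
Among Okonkwo and Oyelaran, alphabetically by surname: Okonkwo before Oyelaran.
Amari and Romero both have date of presenting credentials Mar 8, 2005, so the next rule applies.
Among Amari and Romero, alphabetically by surname: Amari before Romero.
Adeyemi, Haddad and Takahashi all have years accredited 20 years, so the next rule applies.
Adeyemi, Haddad and Takahashi all have date of presenting credentials Jul 10, 2003, so the next rule applies.
Among Adeyemi, Haddad and Takahashi, alphabetically by surname: Adeyemi before Haddad before Takahashi.
Full order: Castillo, Vasquez, Okonkwo, Oyelaran, Amari, Romero, Adeyemi, Haddad, Takahashi.

Castillo, Vasquez, Okonkwo, Oyelaran, Amari, Romero, Adeyemi, Haddad, Takahashi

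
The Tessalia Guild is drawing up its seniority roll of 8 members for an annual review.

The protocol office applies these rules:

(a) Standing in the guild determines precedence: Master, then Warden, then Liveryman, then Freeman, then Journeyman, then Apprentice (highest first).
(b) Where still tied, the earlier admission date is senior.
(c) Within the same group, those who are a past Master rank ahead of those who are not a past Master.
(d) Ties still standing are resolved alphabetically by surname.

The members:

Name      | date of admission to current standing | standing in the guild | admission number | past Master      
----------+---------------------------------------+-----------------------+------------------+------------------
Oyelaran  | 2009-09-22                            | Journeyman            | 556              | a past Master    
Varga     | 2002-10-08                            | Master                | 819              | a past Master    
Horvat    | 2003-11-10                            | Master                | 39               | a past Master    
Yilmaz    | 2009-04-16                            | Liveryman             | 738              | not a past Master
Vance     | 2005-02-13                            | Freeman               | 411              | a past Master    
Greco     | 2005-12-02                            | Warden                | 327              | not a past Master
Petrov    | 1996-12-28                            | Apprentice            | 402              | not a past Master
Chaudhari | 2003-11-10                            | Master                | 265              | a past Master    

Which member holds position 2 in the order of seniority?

By standing in the guild: Varga, Chaudhari and Horvat (Master); then Greco (Warden); then Yilmaz (Liveryman); then Vance (Freeman); then Oyelaran (Journeyman); then Petrov (Apprentice).
Among Varga, Chaudhari and Horvat, by date of admission to current standing (earlier first): Varga (2002-10-08) before Chaudhari and Horvat (2003-11-10).
Chaudhari and Horvat are each a past Master, so the next rule applies.
Among Chaudhari and Horvat, alphabetically by surname: Chaudhari before Horvat.
Order: Varga, Chaudhari, Horvat, Greco, Yilmaz, Vance, Oyelaran, Petrov.

Chaudhari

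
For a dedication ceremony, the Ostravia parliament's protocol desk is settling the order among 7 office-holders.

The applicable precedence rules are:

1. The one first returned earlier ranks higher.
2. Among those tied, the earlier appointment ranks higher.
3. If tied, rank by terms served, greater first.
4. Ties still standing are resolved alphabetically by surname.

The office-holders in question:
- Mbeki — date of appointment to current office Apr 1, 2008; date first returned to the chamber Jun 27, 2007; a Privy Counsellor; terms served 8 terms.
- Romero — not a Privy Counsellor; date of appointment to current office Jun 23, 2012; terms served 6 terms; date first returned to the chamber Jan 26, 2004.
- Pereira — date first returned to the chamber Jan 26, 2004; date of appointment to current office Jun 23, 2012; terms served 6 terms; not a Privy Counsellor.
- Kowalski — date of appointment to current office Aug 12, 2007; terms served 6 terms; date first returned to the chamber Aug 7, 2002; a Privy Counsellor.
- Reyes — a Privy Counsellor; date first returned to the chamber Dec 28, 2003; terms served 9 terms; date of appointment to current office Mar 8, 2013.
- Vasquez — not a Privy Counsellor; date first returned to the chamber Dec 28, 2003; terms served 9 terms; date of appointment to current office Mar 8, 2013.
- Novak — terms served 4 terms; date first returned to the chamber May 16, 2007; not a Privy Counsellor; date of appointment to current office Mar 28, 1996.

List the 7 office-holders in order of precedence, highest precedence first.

Kowalski, Reyes, Vasquez, Pereira, Romero, Novak, Mbeki

By date first returned to the chamber (earlier first): Kowalski (Aug 7, 2002); then Reyes and Vasquez (both Dec 28, 2003); then Pereira and Romero (both Jan 26, 2004); then Novak (May 16, 2007); then Mbeki (Jun 27, 2007).
Reyes and Vasquez both have date of appointment to current office Mar 8, 2013, so the next rule applies.
Reyes and Vasquez both have terms served 9 terms, so the next rule applies.
Among Reyes and Vasquez, alphabetically by surname: Reyes before Vasquez.
Pereira and Romero both have date of appointment to current office Jun 23, 2012, so the next rule applies.
Pereira and Romero both have terms served 6 terms, so the next rule applies.
Among Pereira and Romero, alphabetically by surname: Pereira before Romero.
Full order: Kowalski, Reyes, Vasquez, Pereira, Romero, Novak, Mbeki.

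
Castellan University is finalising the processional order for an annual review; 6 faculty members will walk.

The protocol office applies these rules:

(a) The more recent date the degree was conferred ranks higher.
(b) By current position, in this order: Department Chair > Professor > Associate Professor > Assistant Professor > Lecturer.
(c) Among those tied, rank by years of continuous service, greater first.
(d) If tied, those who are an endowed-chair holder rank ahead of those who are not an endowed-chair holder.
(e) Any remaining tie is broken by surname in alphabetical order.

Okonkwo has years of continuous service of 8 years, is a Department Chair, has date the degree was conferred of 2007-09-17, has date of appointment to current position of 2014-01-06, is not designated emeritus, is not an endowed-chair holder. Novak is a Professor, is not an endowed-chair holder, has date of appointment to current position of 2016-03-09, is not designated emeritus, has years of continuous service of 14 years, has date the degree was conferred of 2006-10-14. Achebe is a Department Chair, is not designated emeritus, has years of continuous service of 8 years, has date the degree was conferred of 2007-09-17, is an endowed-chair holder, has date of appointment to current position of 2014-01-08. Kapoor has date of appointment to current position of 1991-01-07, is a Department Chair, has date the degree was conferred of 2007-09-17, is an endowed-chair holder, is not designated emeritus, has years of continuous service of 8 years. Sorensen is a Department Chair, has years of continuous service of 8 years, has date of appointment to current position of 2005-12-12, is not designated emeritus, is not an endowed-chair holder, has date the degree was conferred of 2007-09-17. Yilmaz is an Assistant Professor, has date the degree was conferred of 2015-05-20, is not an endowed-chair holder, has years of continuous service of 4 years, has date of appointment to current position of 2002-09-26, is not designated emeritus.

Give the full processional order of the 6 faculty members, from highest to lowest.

Yilmaz, Achebe, Kapoor, Okonkwo, Sorensen, Novak

By date the degree was conferred (later first): Yilmaz (2015-05-20); then Achebe, Kapoor, Okonkwo and Sorensen (each 2007-09-17); then Novak (2006-10-14).
Achebe, Kapoor, Okonkwo and Sorensen are each Department Chair, so the next rule applies.
Achebe, Kapoor, Okonkwo and Sorensen all have years of continuous service 8 years, so the next rule applies.
Among Achebe, Kapoor, Okonkwo and Sorensen, an endowed-chair holder before not an endowed-chair holder: Achebe and Kapoor (an endowed-chair holder) before Okonkwo and Sorensen (not an endowed-chair holder).
Among Achebe and Kapoor, alphabetically by surname: Achebe before Kapoor.
Among Okonkwo and Sorensen, alphabetically by surname: Okonkwo before Sorensen.
Full order: Yilmaz, Achebe, Kapoor, Okonkwo, Sorensen, Novak.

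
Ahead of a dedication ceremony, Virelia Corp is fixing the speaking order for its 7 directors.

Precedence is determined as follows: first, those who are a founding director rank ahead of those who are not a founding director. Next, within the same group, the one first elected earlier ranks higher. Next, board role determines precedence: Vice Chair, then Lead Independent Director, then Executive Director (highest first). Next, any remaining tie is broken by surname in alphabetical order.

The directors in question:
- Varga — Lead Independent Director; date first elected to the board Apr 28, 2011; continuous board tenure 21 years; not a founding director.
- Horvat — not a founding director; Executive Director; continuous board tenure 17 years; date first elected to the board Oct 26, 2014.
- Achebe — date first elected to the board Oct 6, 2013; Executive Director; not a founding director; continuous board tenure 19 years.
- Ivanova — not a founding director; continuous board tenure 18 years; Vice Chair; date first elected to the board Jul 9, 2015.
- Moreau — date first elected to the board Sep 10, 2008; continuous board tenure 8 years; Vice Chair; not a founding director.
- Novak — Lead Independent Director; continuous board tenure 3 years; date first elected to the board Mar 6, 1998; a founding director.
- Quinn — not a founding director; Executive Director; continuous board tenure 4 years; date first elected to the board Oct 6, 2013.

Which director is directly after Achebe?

By the first rule: Novak (a founding director); then Moreau, Varga, Achebe, Quinn, Horvat and Ivanova (each not a founding director).
Among Moreau, Varga, Achebe, Quinn, Horvat and Ivanova, by date first elected to the board (earlier first): Moreau (Sep 10, 2008) before Varga (Apr 28, 2011) before Achebe and Quinn (Oct 6, 2013) before Horvat (Oct 26, 2014) before Ivanova (Jul 9, 2015).
Achebe and Quinn are each Executive Director, so the next rule applies.
Among Achebe and Quinn, alphabetically by surname: Achebe before Quinn.
Order: Novak, Moreau, Varga, Achebe, Quinn, Horvat, Ivanova.

Quinn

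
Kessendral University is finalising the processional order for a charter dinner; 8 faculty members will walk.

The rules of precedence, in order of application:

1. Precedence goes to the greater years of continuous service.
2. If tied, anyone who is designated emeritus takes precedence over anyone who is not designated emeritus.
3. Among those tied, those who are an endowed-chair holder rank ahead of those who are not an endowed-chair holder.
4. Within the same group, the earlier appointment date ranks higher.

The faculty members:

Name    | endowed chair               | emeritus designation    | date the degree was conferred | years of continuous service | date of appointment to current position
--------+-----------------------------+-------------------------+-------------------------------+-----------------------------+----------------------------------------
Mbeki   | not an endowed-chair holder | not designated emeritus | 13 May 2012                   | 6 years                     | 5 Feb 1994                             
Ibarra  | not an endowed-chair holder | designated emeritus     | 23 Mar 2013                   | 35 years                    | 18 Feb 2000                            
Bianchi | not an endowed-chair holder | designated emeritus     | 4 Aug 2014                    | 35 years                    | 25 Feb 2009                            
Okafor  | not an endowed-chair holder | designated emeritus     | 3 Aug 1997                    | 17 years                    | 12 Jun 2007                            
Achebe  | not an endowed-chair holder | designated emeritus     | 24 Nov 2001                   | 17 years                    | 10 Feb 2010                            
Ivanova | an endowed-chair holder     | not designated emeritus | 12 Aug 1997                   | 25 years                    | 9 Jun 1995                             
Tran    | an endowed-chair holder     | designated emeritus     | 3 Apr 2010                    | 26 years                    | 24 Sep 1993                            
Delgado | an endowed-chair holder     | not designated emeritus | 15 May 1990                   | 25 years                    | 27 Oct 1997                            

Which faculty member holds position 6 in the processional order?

Okafor

By years of continuous service (higher first): Ibarra and Bianchi (both 35 years); then Tran (26 years); then Ivanova and Delgado (both 25 years); then Okafor and Achebe (both 17 years); then Mbeki (6 years).
Ibarra and Bianchi are each designated emeritus, so the next rule applies.
Ibarra and Bianchi are each not an endowed-chair holder, so the next rule applies.
Among Ibarra and Bianchi, by date of appointment to current position (earlier first): Ibarra (18 Feb 2000) before Bianchi (25 Feb 2009).
Ivanova and Delgado are each not designated emeritus, so the next rule applies.
Ivanova and Delgado are each an endowed-chair holder, so the next rule applies.
Among Ivanova and Delgado, by date of appointment to current position (earlier first): Ivanova (9 Jun 1995) before Delgado (27 Oct 1997).
Okafor and Achebe are each designated emeritus, so the next rule applies.
Okafor and Achebe are each not an endowed-chair holder, so the next rule applies.
Among Okafor and Achebe, by date of appointment to current position (earlier first): Okafor (12 Jun 2007) before Achebe (10 Feb 2010).
Order: Ibarra, Bianchi, Tran, Ivanova, Delgado, Okafor, Achebe, Mbeki.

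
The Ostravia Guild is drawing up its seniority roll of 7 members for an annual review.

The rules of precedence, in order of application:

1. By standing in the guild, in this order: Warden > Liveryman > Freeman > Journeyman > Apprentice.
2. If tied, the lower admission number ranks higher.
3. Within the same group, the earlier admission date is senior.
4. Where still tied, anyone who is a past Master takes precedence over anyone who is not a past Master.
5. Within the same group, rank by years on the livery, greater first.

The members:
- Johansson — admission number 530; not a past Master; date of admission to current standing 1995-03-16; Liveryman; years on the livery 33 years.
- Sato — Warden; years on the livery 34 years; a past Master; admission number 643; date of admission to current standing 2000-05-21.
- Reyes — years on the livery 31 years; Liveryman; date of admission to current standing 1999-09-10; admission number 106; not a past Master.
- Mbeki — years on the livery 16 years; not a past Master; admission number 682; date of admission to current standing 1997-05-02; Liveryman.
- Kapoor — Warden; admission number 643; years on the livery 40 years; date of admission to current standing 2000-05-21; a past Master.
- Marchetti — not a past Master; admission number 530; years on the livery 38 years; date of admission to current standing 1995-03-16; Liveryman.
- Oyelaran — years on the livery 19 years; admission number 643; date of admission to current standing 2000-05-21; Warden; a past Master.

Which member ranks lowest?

Mbeki

By standing in the guild: Kapoor, Sato and Oyelaran (Warden); then Reyes, Marchetti, Johansson and Mbeki (Liveryman).
Kapoor, Sato and Oyelaran all have admission number 643, so the next rule applies.
Kapoor, Sato and Oyelaran all have date of admission to current standing 2000-05-21, so the next rule applies.
Kapoor, Sato and Oyelaran are each a past Master, so the next rule applies.
Among Kapoor, Sato and Oyelaran, by years on the livery (higher first): Kapoor (40 years) before Sato (34 years) before Oyelaran (19 years).
Among Reyes, Marchetti, Johansson and Mbeki, by admission number (lower first): Reyes (106) before Marchetti and Johansson (530) before Mbeki (682).
Marchetti and Johansson both have date of admission to current standing 1995-03-16, so the next rule applies.
Marchetti and Johansson are each not a past Master, so the next rule applies.
Among Marchetti and Johansson, by years on the livery (higher first): Marchetti (38 years) before Johansson (33 years).
Order: Kapoor, Sato, Oyelaran, Reyes, Marchetti, Johansson, Mbeki.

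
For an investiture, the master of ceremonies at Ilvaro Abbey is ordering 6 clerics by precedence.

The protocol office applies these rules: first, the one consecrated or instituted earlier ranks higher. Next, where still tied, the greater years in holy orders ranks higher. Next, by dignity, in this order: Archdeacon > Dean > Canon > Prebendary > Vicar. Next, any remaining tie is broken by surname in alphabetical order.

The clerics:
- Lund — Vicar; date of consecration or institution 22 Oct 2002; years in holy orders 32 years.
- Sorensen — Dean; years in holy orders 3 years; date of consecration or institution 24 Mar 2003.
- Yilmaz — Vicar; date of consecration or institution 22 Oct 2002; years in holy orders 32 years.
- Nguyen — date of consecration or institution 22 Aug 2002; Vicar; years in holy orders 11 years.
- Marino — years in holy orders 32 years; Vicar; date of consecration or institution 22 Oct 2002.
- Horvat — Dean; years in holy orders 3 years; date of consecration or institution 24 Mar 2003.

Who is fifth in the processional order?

Horvat

By date of consecration or institution (earlier first): Nguyen (22 Aug 2002); then Lund, Marino and Yilmaz (each 22 Oct 2002); then Horvat and Sorensen (both 24 Mar 2003).
Lund, Marino and Yilmaz all have years in holy orders 32 years, so the next rule applies.
Lund, Marino and Yilmaz are each Vicar, so the next rule applies.
Among Lund, Marino and Yilmaz, alphabetically by surname: Lund before Marino before Yilmaz.
Horvat and Sorensen both have years in holy orders 3 years, so the next rule applies.
Horvat and Sorensen are each Dean, so the next rule applies.
Among Horvat and Sorensen, alphabetically by surname: Horvat before Sorensen.
Order: Nguyen, Lund, Marino, Yilmaz, Horvat, Sorensen.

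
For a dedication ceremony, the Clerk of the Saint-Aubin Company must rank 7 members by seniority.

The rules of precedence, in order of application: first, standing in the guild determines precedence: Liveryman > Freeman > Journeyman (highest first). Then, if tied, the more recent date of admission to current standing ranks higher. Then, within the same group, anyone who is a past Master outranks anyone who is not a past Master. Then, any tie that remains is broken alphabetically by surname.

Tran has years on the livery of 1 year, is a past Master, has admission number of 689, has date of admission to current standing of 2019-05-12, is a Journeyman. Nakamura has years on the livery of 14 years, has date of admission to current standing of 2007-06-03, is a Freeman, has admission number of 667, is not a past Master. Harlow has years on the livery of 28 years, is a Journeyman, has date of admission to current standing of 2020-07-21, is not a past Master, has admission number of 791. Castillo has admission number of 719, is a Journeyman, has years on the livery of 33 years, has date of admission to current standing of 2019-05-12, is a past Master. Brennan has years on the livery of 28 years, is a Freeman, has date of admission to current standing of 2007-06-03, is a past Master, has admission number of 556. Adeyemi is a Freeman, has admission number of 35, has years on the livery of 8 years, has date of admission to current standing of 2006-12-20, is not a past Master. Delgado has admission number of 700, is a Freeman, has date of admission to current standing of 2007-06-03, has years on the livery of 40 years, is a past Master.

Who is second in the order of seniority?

Delgado

By standing in the guild: Brennan, Delgado, Nakamura and Adeyemi (Freeman); then Harlow, Castillo and Tran (Journeyman).
Among Brennan, Delgado, Nakamura and Adeyemi, by date of admission to current standing (later first): Brennan, Delgado and Nakamura (2007-06-03) before Adeyemi (2006-12-20).
Among Brennan, Delgado and Nakamura, a past Master before not a past Master: Brennan and Delgado (a past Master) before Nakamura (not a past Master).
Among Brennan and Delgado, alphabetically by surname: Brennan before Delgado.
Among Harlow, Castillo and Tran, by date of admission to current standing (later first): Harlow (2020-07-21) before Castillo and Tran (2019-05-12).
Castillo and Tran are each a past Master, so the next rule applies.
Among Castillo and Tran, alphabetically by surname: Castillo before Tran.
Order: Brennan, Delgado, Nakamura, Adeyemi, Harlow, Castillo, Tran.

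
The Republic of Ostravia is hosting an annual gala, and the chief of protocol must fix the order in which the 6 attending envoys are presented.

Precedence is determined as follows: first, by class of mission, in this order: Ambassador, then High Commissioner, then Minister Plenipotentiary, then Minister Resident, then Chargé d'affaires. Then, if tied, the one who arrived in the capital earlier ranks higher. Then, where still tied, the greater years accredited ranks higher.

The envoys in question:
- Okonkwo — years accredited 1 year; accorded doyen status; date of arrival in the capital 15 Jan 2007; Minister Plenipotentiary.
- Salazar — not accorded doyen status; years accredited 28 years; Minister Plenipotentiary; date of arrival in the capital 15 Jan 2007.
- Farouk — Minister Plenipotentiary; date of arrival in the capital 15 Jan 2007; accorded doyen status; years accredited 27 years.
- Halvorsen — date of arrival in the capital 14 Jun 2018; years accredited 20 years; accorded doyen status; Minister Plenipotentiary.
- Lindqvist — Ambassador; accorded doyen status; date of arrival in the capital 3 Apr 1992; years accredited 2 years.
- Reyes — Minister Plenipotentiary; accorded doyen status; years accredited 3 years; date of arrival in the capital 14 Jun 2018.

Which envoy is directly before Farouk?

Salazar

By class of mission: Lindqvist (Ambassador); then Salazar, Farouk, Okonkwo, Halvorsen and Reyes (Minister Plenipotentiary).
Among Salazar, Farouk, Okonkwo, Halvorsen and Reyes, by date of arrival in the capital (earlier first): Salazar, Farouk and Okonkwo (15 Jan 2007) before Halvorsen and Reyes (14 Jun 2018).
Among Salazar, Farouk and Okonkwo, by years accredited (higher first): Salazar (28 years) before Farouk (27 years) before Okonkwo (1 year).
Among Halvorsen and Reyes, by years accredited (higher first): Halvorsen (20 years) before Reyes (3 years).
Order: Lindqvist, Salazar, Farouk, Okonkwo, Halvorsen, Reyes.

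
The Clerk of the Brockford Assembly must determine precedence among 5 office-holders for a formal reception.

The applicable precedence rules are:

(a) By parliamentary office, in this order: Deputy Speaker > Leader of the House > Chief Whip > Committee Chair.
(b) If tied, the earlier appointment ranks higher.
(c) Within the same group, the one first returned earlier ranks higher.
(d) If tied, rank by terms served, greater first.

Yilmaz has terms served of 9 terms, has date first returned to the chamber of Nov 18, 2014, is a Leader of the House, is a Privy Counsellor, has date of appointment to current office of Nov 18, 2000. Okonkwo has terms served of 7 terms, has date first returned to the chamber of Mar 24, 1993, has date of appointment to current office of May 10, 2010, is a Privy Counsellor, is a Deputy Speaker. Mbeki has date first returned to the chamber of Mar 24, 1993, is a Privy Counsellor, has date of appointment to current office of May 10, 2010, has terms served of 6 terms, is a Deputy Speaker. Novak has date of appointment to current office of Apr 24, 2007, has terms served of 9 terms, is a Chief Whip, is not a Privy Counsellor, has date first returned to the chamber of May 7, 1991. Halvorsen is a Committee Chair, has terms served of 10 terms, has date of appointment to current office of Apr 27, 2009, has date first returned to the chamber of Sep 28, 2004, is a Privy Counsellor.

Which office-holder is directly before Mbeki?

By parliamentary office: Okonkwo and Mbeki (Deputy Speaker); then Yilmaz (Leader of the House); then Novak (Chief Whip); then Halvorsen (Committee Chair).
Okonkwo and Mbeki both have date of appointment to current office May 10, 2010, so the next rule applies.
Okonkwo and Mbeki both have date first returned to the chamber Mar 24, 1993, so the next rule applies.
Among Okonkwo and Mbeki, by terms served (higher first): Okonkwo (7 terms) before Mbeki (6 terms).
Order: Okonkwo, Mbeki, Yilmaz, Novak, Halvorsen.

Okonkwo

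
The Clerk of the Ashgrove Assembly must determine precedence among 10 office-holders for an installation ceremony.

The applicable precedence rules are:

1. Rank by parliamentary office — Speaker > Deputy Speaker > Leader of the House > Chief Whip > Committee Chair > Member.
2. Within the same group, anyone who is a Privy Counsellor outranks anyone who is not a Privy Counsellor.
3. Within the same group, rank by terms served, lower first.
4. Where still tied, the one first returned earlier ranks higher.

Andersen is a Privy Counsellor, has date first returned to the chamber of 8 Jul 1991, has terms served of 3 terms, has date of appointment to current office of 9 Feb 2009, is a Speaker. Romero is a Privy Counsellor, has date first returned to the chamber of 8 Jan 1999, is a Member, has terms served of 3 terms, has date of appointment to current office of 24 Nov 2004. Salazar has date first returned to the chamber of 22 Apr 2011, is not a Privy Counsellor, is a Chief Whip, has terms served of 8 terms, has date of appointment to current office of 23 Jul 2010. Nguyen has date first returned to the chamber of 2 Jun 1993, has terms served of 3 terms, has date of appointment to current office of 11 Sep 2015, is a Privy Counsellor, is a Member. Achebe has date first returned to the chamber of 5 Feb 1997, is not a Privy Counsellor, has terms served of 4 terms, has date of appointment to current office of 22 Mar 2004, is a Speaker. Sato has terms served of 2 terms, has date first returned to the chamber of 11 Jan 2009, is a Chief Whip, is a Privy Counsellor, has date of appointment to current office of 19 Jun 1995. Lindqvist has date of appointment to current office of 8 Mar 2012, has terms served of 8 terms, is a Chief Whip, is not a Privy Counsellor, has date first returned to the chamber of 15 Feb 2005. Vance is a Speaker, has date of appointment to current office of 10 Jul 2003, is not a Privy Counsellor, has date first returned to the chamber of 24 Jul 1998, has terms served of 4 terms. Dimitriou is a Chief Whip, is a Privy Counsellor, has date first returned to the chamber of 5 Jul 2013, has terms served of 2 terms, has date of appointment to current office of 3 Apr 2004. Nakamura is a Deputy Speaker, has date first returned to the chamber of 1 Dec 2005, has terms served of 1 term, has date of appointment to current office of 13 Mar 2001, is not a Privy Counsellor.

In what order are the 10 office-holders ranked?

By parliamentary office: Andersen, Achebe and Vance (Speaker); then Nakamura (Deputy Speaker); then Sato, Dimitriou, Lindqvist and Salazar (Chief Whip); then Nguyen and Romero (Member).
Among Andersen, Achebe and Vance, a Privy Counsellor before not a Privy Counsellor: Andersen (a Privy Counsellor) before Achebe and Vance (not a Privy Counsellor).
Achebe and Vance both have terms served 4 terms, so the next rule applies.
Among Achebe and Vance, by date first returned to the chamber (earlier first): Achebe (5 Feb 1997) before Vance (24 Jul 1998).
Among Sato, Dimitriou, Lindqvist and Salazar, a Privy Counsellor before not a Privy Counsellor: Sato and Dimitriou (a Privy Counsellor) before Lindqvist and Salazar (not a Privy Counsellor).
Sato and Dimitriou both have terms served 2 terms, so the next rule applies.
Among Sato and Dimitriou, by date first returned to the chamber (earlier first): Sato (11 Jan 2009) before Dimitriou (5 Jul 2013).
Lindqvist and Salazar both have terms served 8 terms, so the next rule applies.
Among Lindqvist and Salazar, by date first returned to the chamber (earlier first): Lindqvist (15 Feb 2005) before Salazar (22 Apr 2011).
Nguyen and Romero are each a Privy Counsellor, so the next rule applies.
Nguyen and Romero both have terms served 3 terms, so the next rule applies.
Among Nguyen and Romero, by date first returned to the chamber (earlier first): Nguyen (2 Jun 1993) before Romero (8 Jan 1999).
Full order: Andersen, Achebe, Vance, Nakamura, Sato, Dimitriou, Lindqvist, Salazar, Nguyen, Romero.

Andersen, Achebe, Vance, Nakamura, Sato, Dimitriou, Lindqvist, Salazar, Nguyen, Romero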